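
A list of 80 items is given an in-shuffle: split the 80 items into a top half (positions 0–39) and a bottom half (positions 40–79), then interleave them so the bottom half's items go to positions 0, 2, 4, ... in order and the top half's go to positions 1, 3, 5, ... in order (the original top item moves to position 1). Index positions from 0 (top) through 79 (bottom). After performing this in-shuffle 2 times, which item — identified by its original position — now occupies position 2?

Work backwards from position 2, undoing one in-shuffle at a time:
2 ← 41 ← 20
So the item now at position 2 started at position 20.

20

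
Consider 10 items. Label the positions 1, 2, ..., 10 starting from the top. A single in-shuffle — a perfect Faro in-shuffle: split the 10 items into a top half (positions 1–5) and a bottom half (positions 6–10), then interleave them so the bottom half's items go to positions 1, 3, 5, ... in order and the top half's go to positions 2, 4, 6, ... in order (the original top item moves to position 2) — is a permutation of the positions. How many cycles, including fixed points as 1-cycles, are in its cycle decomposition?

1

Trace each unvisited position around until it returns:
(1 2 4 8 5 10 9 7 3 6)
1 cycle in total.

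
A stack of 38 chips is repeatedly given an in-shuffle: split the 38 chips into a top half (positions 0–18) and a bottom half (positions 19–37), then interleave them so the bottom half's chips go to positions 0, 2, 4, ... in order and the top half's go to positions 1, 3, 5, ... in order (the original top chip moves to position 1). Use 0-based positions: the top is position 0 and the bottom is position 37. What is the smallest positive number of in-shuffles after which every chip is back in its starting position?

12

The in-shuffle permutes the 38 positions with cycle lengths [2, 12, 12, 12].
Every chip is home exactly when every cycle has completed a whole number of laps, i.e. after lcm(2, 12) = 12 in-shuffles.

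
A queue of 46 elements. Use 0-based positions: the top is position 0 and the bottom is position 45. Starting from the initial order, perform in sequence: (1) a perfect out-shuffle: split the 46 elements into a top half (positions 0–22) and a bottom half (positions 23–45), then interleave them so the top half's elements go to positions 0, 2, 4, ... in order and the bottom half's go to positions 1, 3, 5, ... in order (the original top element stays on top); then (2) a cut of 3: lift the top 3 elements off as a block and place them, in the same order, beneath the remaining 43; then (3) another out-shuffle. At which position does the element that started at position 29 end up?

Track the element from position 29 forward through each operation:
  after op 1 (out-shuffle): 29 → 13
  after op 2 (cut 3): 13 → 10
  after op 3 (out-shuffle): 10 → 20

20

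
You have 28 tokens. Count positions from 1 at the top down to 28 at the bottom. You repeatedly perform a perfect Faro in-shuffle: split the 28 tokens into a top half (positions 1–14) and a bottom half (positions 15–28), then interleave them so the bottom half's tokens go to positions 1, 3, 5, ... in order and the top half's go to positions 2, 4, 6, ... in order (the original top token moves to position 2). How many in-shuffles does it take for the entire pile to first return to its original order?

28

The in-shuffle permutes the 28 positions with cycle lengths [28].
Every token is home exactly when every cycle has completed a whole number of laps, i.e. after lcm(28) = 28 in-shuffles.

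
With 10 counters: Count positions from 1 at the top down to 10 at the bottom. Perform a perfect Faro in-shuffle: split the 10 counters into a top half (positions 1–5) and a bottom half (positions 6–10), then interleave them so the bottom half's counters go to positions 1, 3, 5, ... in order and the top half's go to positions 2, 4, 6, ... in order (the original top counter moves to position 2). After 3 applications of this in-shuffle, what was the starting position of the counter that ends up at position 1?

7

Work backwards from position 1, undoing one in-shuffle at a time:
1 ← 6 ← 3 ← 7
So the counter now at position 1 started at position 7.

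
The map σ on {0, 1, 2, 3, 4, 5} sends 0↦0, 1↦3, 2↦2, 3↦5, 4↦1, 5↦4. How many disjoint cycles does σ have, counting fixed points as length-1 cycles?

Cycle decomposition: (0) (1 3 5 4) (2).
3 cycles.

3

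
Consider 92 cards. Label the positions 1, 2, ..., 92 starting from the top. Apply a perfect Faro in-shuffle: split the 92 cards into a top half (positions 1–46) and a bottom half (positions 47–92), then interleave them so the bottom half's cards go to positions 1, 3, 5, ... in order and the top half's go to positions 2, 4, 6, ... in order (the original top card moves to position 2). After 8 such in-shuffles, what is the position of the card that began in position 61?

Track the card's position through each in-shuffle:
61 → 29 → 58 → 23 → 46 → 92 → 91 → 89 → 85

85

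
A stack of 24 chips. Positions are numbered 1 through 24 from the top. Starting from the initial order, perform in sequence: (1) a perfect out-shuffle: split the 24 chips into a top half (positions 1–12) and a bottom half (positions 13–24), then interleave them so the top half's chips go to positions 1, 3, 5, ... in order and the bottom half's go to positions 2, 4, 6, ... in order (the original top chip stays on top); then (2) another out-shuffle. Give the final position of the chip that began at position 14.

Track the chip from position 14 forward through each operation:
  after op 1 (out-shuffle): 14 → 4
  after op 2 (out-shuffle): 4 → 7

7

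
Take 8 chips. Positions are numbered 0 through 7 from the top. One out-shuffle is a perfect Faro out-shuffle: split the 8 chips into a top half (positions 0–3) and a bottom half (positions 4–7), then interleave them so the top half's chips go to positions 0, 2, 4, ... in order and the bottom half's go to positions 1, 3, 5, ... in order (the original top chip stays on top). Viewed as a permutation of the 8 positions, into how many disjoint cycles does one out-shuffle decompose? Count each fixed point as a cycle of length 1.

Trace each unvisited position around until it returns:
(0) (1 2 4) (3 6 5) (7)
4 cycles in total.

4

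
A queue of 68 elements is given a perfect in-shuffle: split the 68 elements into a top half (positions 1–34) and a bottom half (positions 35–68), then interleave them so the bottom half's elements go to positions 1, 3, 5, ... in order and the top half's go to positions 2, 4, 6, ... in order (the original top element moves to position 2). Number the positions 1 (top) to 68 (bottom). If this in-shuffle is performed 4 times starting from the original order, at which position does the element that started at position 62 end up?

26

Track the element's position through each in-shuffle:
62 → 55 → 41 → 13 → 26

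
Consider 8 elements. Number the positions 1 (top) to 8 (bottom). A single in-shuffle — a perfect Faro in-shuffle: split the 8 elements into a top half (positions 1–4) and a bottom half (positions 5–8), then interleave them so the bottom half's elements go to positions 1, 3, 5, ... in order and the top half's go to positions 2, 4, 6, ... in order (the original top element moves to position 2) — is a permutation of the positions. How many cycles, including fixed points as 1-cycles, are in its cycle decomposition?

2

Trace each unvisited position around until it returns:
(1 2 4 8 7 5) (3 6)
2 cycles in total.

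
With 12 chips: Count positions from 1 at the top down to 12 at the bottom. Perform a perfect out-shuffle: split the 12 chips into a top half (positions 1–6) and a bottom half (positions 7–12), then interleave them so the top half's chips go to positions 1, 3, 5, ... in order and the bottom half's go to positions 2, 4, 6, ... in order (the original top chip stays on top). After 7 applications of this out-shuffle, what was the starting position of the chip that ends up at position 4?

Work backwards from position 4, undoing one out-shuffle at a time:
4 ← 8 ← 10 ← 11 ← 6 ← 9 ← 5 ← 3
So the chip now at position 4 started at position 3.

3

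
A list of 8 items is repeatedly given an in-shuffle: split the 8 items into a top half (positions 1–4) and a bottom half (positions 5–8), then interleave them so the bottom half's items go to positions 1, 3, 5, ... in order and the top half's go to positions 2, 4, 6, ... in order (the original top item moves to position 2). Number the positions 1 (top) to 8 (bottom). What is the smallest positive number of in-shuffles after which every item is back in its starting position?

6

The in-shuffle permutes the 8 positions with cycle lengths [2, 6].
Every item is home exactly when every cycle has completed a whole number of laps, i.e. after lcm(2, 6) = 6 in-shuffles.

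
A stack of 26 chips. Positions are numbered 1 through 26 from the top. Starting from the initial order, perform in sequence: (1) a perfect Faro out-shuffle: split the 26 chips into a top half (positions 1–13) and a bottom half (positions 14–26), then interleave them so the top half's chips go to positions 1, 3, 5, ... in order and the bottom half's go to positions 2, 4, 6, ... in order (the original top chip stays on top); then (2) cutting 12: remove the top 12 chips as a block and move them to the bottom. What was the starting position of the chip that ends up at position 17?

2

Undo the operations in reverse order, starting from position 17:
  undo op 2 (cut 12): 17 ← 3
  undo op 1 (out-shuffle, from top half): 3 ← 2
So the chip at position 17 came from original position 2.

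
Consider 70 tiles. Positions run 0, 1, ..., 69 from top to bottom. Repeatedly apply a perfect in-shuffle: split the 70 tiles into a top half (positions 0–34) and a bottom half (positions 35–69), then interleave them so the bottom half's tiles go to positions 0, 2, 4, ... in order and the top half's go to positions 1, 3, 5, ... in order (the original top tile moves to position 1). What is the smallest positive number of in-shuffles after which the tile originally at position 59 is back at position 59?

35

Follow position 59 under repeated in-shuffles:
59 → 48 → 26 → 53 → 36 → 2 → 5 → 11 → ... → 59 (length 35)
It first returns after 35 in-shuffles.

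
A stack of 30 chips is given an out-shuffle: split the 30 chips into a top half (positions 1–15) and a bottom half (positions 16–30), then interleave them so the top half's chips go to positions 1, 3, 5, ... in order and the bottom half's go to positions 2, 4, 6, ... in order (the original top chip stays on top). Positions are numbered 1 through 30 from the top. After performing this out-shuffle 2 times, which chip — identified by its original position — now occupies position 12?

11

Work backwards from position 12, undoing one out-shuffle at a time:
12 ← 21 ← 11
So the chip now at position 12 started at position 11.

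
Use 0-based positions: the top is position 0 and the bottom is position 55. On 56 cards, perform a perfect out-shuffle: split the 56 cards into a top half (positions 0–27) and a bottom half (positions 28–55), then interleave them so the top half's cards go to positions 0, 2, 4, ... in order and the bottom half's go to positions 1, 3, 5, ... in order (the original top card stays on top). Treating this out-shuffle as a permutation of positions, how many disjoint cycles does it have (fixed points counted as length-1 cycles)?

6

Trace each unvisited position around until it returns:
(0) (1 2 4 8 16 32 ... len 20) (3 6 12 24 48 41 ... len 20) (5 10 20 40 25 50 45 35 15 30) (11 22 44 33) (55)
6 cycles in total.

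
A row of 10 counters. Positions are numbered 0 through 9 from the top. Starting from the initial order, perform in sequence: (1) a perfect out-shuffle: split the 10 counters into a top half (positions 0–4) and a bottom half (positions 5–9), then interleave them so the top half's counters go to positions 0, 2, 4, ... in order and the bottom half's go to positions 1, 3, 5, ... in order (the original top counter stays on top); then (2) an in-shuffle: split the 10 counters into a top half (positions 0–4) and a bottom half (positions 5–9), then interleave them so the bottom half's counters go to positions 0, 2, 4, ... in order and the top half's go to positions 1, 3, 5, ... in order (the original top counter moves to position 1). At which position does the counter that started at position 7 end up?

Track the counter from position 7 forward through each operation:
  after op 1 (out-shuffle): 7 → 5
  after op 2 (in-shuffle): 5 → 0

0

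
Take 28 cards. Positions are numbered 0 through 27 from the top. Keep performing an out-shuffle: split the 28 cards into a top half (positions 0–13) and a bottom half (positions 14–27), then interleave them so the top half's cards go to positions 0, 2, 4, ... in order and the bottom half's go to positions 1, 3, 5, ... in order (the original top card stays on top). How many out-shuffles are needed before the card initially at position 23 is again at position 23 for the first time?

Follow position 23 under repeated out-shuffles:
23 → 19 → 11 → 22 → 17 → 7 → 14 → 1 → 2 → 4 → 8 → 16 → 5 → 10 → 20 → 13 → 26 → 25 → 23
It first returns after 18 out-shuffles.

18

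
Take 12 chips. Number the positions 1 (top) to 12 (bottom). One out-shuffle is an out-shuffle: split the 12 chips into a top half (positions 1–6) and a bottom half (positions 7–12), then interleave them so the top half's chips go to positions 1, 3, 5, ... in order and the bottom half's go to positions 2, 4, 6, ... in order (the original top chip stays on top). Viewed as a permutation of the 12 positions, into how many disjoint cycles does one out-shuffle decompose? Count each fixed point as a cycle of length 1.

Trace each unvisited position around until it returns:
(1) (2 3 5 9 6 11 10 8 4 7) (12)
3 cycles in total.

3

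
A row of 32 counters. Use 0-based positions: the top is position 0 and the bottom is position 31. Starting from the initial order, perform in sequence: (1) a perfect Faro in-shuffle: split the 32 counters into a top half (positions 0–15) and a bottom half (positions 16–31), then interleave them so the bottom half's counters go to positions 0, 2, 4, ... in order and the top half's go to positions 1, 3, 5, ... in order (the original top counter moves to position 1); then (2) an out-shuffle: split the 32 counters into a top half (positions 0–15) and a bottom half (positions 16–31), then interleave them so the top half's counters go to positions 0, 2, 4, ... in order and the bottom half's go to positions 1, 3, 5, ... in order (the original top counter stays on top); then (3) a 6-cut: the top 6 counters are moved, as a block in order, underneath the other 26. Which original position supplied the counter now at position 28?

0

Undo the operations in reverse order, starting from position 28:
  undo op 3 (cut 6): 28 ← 2
  undo op 2 (out-shuffle, from top half): 2 ← 1
  undo op 1 (in-shuffle, from top half): 1 ← 0
So the counter at position 28 came from original position 0.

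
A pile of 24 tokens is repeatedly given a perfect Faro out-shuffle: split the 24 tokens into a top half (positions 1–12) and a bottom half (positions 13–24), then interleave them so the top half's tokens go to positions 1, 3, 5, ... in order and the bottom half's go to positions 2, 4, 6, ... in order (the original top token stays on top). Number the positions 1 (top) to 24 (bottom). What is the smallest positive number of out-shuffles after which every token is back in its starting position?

The out-shuffle permutes the 24 positions with cycle lengths [1, 1, 11, 11].
Every token is home exactly when every cycle has completed a whole number of laps, i.e. after lcm(1, 11) = 11 out-shuffles.

11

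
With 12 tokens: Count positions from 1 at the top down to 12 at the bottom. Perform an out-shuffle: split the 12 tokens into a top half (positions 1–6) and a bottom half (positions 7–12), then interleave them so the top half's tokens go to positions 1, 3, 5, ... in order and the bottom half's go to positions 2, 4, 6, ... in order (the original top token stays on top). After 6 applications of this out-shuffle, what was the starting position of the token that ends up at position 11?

Work backwards from position 11, undoing one out-shuffle at a time:
11 ← 6 ← 9 ← 5 ← 3 ← 2 ← 7
So the token now at position 11 started at position 7.

7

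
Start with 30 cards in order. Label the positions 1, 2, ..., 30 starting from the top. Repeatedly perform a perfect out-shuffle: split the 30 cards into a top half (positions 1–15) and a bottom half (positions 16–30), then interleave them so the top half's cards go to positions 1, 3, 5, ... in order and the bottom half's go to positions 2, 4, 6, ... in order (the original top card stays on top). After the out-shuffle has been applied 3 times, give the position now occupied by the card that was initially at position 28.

Track the card's position through each out-shuffle:
28 → 26 → 22 → 14

14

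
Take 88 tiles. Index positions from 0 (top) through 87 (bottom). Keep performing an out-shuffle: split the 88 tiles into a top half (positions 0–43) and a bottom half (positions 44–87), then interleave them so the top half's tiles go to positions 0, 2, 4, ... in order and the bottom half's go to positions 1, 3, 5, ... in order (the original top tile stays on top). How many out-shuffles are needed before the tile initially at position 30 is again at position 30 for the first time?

28

Follow position 30 under repeated out-shuffles:
30 → 60 → 33 → 66 → 45 → 3 → 6 → 12 → ... → 30 (length 28)
It first returns after 28 out-shuffles.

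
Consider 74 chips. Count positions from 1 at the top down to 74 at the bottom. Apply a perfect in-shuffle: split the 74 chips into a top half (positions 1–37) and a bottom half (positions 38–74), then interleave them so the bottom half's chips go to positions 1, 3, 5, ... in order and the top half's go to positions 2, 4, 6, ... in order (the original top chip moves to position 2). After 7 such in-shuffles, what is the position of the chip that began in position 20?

10

Track the chip's position through each in-shuffle:
20 → 40 → 5 → 10 → 20 → 40 → 5 → 10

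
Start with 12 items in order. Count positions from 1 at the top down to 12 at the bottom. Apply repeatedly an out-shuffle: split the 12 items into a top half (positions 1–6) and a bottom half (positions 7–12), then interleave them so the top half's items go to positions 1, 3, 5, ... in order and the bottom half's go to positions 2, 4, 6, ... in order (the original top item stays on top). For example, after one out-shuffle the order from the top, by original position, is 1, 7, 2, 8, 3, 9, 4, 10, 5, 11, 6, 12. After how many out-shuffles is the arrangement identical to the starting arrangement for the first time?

10

The out-shuffle permutes the 12 positions with cycle lengths [1, 1, 10].
Every item is home exactly when every cycle has completed a whole number of laps, i.e. after lcm(1, 10) = 10 out-shuffles.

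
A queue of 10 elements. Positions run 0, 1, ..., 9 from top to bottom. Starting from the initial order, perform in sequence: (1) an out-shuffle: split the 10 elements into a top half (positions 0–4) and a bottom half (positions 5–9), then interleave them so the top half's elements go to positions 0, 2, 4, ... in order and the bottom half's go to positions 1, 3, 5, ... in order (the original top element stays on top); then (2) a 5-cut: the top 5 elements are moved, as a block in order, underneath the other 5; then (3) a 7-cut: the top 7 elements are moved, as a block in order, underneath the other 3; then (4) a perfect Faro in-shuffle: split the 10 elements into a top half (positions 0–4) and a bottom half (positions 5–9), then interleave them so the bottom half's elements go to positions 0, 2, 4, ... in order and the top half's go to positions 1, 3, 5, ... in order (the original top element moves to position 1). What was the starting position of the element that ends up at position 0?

8

Undo the operations in reverse order, starting from position 0:
  undo op 4 (in-shuffle, from bottom half): 0 ← 5
  undo op 3 (cut 7): 5 ← 2
  undo op 2 (cut 5): 2 ← 7
  undo op 1 (out-shuffle, from bottom half): 7 ← 8
So the element at position 0 came from original position 8.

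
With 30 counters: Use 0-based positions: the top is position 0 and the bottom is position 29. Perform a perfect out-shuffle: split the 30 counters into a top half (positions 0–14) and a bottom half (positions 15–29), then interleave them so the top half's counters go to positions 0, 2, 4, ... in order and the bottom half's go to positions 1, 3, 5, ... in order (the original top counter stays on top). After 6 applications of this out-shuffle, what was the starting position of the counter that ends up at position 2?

10

Work backwards from position 2, undoing one out-shuffle at a time:
2 ← 1 ← 15 ← 22 ← 11 ← 20 ← 10
So the counter now at position 2 started at position 10.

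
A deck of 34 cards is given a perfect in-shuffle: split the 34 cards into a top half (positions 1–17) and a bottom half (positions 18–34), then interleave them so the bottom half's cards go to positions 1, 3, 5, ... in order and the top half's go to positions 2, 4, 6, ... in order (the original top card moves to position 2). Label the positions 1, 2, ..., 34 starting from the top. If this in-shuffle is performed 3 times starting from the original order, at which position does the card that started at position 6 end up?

13

Track the card's position through each in-shuffle:
6 → 12 → 24 → 13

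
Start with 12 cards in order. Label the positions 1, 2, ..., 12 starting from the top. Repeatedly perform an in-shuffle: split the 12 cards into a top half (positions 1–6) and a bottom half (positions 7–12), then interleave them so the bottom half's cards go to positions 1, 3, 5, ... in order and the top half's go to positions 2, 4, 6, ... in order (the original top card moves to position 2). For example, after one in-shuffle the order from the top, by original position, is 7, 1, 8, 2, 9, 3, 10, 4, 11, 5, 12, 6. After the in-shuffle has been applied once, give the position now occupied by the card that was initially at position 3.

6

Track the card's position through each in-shuffle:
3 → 6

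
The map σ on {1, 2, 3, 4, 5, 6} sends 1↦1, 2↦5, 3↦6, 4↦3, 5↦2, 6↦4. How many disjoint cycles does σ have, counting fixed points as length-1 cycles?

3

Cycle decomposition: (1) (2 5) (3 6 4).
3 cycles.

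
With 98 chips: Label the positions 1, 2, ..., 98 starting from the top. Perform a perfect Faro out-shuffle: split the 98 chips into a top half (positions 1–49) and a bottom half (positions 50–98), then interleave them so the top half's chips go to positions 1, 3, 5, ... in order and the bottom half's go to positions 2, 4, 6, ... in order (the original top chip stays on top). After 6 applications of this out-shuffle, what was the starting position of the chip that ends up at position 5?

92

Work backwards from position 5, undoing one out-shuffle at a time:
5 ← 3 ← 2 ← 50 ← 74 ← 86 ← 92
So the chip now at position 5 started at position 92.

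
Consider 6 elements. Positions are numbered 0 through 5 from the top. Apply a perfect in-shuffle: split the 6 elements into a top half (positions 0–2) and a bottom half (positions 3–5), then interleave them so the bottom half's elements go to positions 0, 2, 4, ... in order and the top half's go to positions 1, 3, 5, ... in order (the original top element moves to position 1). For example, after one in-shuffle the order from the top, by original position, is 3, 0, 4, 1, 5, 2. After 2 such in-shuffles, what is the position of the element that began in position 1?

Track the element's position through each in-shuffle:
1 → 3 → 0

0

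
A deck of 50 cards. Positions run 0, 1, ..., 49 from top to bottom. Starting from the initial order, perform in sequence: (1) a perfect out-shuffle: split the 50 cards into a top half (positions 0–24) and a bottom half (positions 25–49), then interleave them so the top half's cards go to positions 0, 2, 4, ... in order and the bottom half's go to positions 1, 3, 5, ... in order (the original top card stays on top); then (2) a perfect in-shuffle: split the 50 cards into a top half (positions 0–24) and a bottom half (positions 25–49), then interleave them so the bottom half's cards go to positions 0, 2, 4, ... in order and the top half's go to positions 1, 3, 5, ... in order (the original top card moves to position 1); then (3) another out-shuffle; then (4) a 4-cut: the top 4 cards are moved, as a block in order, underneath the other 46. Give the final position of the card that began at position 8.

Track the card from position 8 forward through each operation:
  after op 1 (out-shuffle): 8 → 16
  after op 2 (in-shuffle): 16 → 33
  after op 3 (out-shuffle): 33 → 17
  after op 4 (cut 4): 17 → 13

13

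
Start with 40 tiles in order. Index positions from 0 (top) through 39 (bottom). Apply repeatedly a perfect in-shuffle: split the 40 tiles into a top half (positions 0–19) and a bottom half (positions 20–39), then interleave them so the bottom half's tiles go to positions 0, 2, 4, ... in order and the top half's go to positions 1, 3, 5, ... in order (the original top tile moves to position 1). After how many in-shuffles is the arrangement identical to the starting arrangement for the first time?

The in-shuffle permutes the 40 positions with cycle lengths [20, 20].
Every tile is home exactly when every cycle has completed a whole number of laps, i.e. after lcm(20) = 20 in-shuffles.

20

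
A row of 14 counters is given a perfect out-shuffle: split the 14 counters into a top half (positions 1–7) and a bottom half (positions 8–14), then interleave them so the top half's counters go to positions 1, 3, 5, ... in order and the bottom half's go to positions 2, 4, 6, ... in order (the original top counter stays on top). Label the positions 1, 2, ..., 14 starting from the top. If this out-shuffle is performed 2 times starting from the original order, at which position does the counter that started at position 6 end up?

Track the counter's position through each out-shuffle:
6 → 11 → 8

8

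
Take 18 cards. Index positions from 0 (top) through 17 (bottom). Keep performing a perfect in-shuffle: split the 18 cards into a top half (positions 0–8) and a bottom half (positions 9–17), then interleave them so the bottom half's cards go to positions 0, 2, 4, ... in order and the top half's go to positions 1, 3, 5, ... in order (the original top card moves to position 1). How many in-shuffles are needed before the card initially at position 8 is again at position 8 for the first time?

18

Follow position 8 under repeated in-shuffles:
8 → 17 → 16 → 14 → 10 → 2 → 5 → 11 → 4 → 9 → 0 → 1 → 3 → 7 → 15 → 12 → 6 → 13 → 8
It first returns after 18 in-shuffles.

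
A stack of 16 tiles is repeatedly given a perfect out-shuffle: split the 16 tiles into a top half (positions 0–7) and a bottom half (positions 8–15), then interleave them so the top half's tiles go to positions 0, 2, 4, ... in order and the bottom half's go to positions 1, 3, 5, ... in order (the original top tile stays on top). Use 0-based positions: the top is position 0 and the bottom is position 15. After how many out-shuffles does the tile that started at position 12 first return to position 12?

Follow position 12 under repeated out-shuffles:
12 → 9 → 3 → 6 → 12
It first returns after 4 out-shuffles.

4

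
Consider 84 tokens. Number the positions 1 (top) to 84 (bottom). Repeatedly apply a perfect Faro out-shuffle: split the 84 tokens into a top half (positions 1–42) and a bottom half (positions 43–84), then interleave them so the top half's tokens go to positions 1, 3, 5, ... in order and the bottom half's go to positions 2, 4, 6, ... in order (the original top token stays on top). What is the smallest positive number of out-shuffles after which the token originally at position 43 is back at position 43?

82

Follow position 43 under repeated out-shuffles:
43 → 2 → 3 → 5 → 9 → 17 → 33 → 65 → ... → 43 (length 82)
It first returns after 82 out-shuffles.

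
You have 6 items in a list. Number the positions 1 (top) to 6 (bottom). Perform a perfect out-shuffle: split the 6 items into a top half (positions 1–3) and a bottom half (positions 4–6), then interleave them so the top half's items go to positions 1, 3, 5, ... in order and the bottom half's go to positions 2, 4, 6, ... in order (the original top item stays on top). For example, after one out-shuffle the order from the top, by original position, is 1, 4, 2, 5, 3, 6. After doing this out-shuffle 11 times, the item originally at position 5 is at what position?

3

Track the item's position through each out-shuffle:
5 → 4 → 2 → 3 → 5 → 4 → 2 → 3 → 5 → 4 → 2 → 3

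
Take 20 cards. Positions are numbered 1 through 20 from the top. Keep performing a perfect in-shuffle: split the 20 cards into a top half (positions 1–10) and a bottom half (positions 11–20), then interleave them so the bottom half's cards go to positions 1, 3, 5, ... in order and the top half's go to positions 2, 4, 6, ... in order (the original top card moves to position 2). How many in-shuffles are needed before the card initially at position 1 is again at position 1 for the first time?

Follow position 1 under repeated in-shuffles:
1 → 2 → 4 → 8 → 16 → 11 → 1
It first returns after 6 in-shuffles.

6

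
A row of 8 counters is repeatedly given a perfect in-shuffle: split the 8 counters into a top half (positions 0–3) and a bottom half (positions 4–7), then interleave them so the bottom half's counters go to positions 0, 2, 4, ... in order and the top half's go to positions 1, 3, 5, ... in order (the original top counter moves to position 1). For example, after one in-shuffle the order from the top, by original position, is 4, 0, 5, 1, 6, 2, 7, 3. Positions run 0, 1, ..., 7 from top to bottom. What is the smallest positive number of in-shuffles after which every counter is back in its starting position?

6

The in-shuffle permutes the 8 positions with cycle lengths [2, 6].
Every counter is home exactly when every cycle has completed a whole number of laps, i.e. after lcm(2, 6) = 6 in-shuffles.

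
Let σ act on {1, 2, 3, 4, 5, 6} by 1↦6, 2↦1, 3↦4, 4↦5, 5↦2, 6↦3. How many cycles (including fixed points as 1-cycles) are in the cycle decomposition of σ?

1

Cycle decomposition: (1 6 3 4 5 2).
1 cycle.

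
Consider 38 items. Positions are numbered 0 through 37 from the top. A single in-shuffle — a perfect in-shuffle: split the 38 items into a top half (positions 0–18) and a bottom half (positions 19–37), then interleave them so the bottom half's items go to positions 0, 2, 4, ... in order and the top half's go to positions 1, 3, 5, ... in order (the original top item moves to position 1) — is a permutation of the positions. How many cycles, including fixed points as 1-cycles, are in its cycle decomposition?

4

Trace each unvisited position around until it returns:
(0 1 3 7 15 31 ... len 12) (2 5 11 23 8 17 ... len 12) (6 13 27 16 33 28 ... len 12) (12 25)
4 cycles in total.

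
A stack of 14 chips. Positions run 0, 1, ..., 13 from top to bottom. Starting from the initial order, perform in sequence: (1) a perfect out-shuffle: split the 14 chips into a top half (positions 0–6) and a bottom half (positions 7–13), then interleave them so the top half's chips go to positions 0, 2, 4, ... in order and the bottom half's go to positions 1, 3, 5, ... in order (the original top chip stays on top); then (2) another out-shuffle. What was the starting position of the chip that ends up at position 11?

Undo the operations in reverse order, starting from position 11:
  undo op 2 (out-shuffle, from bottom half): 11 ← 12
  undo op 1 (out-shuffle, from top half): 12 ← 6
So the chip at position 11 came from original position 6.

6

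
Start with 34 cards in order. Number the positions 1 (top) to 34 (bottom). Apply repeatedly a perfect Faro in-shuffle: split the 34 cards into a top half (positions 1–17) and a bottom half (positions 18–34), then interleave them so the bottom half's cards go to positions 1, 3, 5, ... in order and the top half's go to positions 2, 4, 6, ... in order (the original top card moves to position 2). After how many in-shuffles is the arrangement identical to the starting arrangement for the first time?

The in-shuffle permutes the 34 positions with cycle lengths [3, 3, 4, 12, 12].
Every card is home exactly when every cycle has completed a whole number of laps, i.e. after lcm(3, 4, 12) = 12 in-shuffles.

12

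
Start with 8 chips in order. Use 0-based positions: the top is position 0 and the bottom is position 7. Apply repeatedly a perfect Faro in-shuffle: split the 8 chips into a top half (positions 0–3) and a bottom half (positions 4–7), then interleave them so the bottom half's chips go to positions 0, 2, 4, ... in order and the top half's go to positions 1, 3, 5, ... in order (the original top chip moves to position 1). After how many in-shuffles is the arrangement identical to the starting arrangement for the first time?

6

The in-shuffle permutes the 8 positions with cycle lengths [2, 6].
Every chip is home exactly when every cycle has completed a whole number of laps, i.e. after lcm(2, 6) = 6 in-shuffles.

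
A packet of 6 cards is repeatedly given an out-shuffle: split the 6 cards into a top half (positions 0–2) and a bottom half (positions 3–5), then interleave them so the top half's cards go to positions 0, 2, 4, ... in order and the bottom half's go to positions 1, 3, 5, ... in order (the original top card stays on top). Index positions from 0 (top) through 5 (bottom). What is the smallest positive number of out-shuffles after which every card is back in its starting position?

4

The out-shuffle permutes the 6 positions with cycle lengths [1, 1, 4].
Every card is home exactly when every cycle has completed a whole number of laps, i.e. after lcm(1, 4) = 4 out-shuffles.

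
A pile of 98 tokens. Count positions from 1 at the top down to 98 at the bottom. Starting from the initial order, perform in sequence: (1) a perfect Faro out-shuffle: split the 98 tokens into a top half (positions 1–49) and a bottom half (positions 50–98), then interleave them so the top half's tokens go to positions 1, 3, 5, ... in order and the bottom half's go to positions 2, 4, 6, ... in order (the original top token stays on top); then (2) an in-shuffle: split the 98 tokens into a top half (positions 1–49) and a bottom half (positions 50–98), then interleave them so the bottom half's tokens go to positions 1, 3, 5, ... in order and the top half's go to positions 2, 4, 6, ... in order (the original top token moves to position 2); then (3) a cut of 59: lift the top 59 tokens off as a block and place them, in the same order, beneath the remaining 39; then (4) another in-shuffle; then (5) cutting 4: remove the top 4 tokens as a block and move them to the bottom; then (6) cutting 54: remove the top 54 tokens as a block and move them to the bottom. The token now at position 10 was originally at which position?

Undo the operations in reverse order, starting from position 10:
  undo op 6 (cut 54): 10 ← 64
  undo op 5 (cut 4): 64 ← 68
  undo op 4 (in-shuffle, from top half): 68 ← 34
  undo op 3 (cut 59): 34 ← 93
  undo op 2 (in-shuffle, from bottom half): 93 ← 96
  undo op 1 (out-shuffle, from bottom half): 96 ← 97
So the token at position 10 came from original position 97.

97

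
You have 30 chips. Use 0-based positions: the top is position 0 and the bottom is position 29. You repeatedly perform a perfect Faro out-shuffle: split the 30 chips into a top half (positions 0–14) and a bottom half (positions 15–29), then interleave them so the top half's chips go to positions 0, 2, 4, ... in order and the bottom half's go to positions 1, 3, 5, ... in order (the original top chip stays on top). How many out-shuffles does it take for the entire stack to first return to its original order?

28

The out-shuffle permutes the 30 positions with cycle lengths [1, 1, 28].
Every chip is home exactly when every cycle has completed a whole number of laps, i.e. after lcm(1, 28) = 28 out-shuffles.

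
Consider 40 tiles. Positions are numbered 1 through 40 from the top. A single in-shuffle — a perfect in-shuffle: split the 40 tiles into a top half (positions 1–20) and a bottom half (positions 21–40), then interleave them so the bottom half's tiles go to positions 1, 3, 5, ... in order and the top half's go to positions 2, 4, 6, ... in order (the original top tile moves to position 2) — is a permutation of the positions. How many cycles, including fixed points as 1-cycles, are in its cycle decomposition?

Trace each unvisited position around until it returns:
(1 2 4 8 16 32 ... len 20) (3 6 12 24 7 14 ... len 20)
2 cycles in total.

2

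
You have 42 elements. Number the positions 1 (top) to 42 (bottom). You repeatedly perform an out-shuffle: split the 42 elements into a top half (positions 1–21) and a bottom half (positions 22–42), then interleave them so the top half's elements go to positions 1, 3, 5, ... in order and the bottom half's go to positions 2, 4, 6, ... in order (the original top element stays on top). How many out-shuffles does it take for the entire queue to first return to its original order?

The out-shuffle permutes the 42 positions with cycle lengths [1, 1, 20, 20].
Every element is home exactly when every cycle has completed a whole number of laps, i.e. after lcm(1, 20) = 20 out-shuffles.

20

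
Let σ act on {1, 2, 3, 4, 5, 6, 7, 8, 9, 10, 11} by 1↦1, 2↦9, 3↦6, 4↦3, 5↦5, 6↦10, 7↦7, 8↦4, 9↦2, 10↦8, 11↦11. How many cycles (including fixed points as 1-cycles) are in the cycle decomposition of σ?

Cycle decomposition: (1) (2 9) (3 6 10 8 4) (5) (7) (11).
6 cycles.

6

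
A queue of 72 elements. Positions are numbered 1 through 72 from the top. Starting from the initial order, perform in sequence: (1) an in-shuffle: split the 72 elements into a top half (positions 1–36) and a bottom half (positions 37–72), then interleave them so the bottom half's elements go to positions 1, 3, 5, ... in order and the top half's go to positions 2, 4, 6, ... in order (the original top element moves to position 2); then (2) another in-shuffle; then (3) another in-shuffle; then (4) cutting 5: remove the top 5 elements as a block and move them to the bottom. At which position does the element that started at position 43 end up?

47

Track the element from position 43 forward through each operation:
  after op 1 (in-shuffle): 43 → 13
  after op 2 (in-shuffle): 13 → 26
  after op 3 (in-shuffle): 26 → 52
  after op 4 (cut 5): 52 → 47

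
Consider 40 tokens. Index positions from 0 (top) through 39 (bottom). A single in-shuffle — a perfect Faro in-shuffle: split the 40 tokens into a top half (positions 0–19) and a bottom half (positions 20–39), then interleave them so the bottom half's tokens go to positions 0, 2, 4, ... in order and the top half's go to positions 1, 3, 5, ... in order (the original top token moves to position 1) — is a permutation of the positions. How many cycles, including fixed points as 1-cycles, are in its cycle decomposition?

2

Trace each unvisited position around until it returns:
(0 1 3 7 15 31 ... len 20) (2 5 11 23 6 13 ... len 20)
2 cycles in total.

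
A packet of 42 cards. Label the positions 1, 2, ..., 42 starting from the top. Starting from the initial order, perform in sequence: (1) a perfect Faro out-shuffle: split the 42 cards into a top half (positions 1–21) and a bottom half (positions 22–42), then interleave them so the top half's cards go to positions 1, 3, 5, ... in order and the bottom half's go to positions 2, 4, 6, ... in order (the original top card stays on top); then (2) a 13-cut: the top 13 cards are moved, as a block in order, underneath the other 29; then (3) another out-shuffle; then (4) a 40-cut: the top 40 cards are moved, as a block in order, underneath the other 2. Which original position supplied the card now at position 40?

Undo the operations in reverse order, starting from position 40:
  undo op 4 (cut 40): 40 ← 38
  undo op 3 (out-shuffle, from bottom half): 38 ← 40
  undo op 2 (cut 13): 40 ← 11
  undo op 1 (out-shuffle, from top half): 11 ← 6
So the card at position 40 came from original position 6.

6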